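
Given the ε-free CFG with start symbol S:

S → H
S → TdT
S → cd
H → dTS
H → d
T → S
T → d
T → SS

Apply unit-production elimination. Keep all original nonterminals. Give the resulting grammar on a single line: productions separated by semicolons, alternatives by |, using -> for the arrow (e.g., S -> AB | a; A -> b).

S -> d | cd | TdT | dTS; H -> d | dTS; T -> d | SS | cd | TdT | dTS

Unit productions: S->H, T->S.
Unit pairs (A ⇒* B via units): (S,H), (T,H), (T,S).
S: inherits non-unit rules of {H, S} → TdT | cd | d | dTS.
H: inherits non-unit rules of {H} → d | dTS.
T: inherits non-unit rules of {H, S, T} → SS | TdT | cd | d | dTS.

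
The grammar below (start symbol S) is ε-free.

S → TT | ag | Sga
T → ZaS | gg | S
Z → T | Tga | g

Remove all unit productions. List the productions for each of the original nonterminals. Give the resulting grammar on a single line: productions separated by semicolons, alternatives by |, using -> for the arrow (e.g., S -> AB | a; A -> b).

Unit productions: T->S, Z->T.
Unit pairs (A ⇒* B via units): (T,S), (Z,S), (Z,T).
S: inherits non-unit rules of {S} → Sga | TT | ag.
T: inherits non-unit rules of {S, T} → Sga | TT | ZaS | ag | gg.
Z: inherits non-unit rules of {S, T, Z} → Sga | TT | Tga | ZaS | ag | g | gg.

S -> TT | ag | Sga; T -> TT | ag | gg | Sga | ZaS; Z -> g | TT | ag | gg | Sga | Tga | ZaS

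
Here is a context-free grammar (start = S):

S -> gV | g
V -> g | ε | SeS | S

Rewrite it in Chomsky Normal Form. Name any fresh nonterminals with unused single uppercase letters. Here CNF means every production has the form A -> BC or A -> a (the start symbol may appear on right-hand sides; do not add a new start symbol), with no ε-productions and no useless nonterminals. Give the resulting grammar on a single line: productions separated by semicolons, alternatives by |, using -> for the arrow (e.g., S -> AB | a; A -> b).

Nullable: {V}; after ε-elimination: S -> g | gV; V -> S | g | SeS.
After unit-elimination: S -> g | gV; V -> g | gV | SeS.
TERM: introduce B -> e, A -> g and substitute in every rule of length ≥2.
BIN: V -> SBS becomes V -> SC, C -> BS.

S -> g | AV; A -> g; B -> e; C -> BS; V -> g | AV | SC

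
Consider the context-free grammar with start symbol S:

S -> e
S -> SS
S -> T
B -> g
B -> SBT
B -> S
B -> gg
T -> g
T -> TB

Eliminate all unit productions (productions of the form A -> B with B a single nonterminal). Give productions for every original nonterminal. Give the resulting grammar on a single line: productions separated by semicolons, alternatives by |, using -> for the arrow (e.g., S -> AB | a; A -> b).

S -> e | g | SS | TB; B -> e | g | SS | TB | gg | SBT; T -> g | TB

Unit productions: B->S, S->T.
Unit pairs (A ⇒* B via units): (B,S), (B,T), (S,T).
S: inherits non-unit rules of {S, T} → SS | TB | e | g.
B: inherits non-unit rules of {B, S, T} → SBT | SS | TB | e | g | gg.
T: inherits non-unit rules of {T} → TB | g.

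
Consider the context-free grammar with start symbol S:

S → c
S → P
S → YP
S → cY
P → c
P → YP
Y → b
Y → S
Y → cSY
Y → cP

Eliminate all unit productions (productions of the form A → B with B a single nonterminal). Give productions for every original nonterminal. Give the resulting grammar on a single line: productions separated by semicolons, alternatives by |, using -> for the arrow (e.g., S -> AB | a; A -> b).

S -> c | YP | cY; P -> c | YP; Y -> b | c | YP | cP | cY | cSY

Unit productions: S->P, Y->S.
Unit pairs (A ⇒* B via units): (S,P), (Y,P), (Y,S).
S: inherits non-unit rules of {P, S} → YP | c | cY.
P: inherits non-unit rules of {P} → YP | c.
Y: inherits non-unit rules of {P, S, Y} → YP | b | c | cP | cSY | cY.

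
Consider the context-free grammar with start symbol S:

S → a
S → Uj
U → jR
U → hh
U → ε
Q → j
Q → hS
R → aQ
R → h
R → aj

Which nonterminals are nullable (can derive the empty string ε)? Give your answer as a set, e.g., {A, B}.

{U}

Directly nullable (have an ε-rule): {U}.
Not nullable: Q, R, S — each has a terminal in every rule's right-hand side or depends on a non-nullable symbol.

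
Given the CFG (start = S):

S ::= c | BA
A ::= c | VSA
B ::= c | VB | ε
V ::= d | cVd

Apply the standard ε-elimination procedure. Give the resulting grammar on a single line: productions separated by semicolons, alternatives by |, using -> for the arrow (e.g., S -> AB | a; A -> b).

Nullable set: {B}.
S -> BA: B nullable, giving A | BA.
Drop B -> ε.
B -> VB: B nullable, giving V | VB.
Unchanged (no nullable symbols): S -> c; A -> VSA; A -> c; B -> c; V -> cVd; V -> d.

S -> A | c | BA; A -> c | VSA; B -> V | c | VB; V -> d | cVd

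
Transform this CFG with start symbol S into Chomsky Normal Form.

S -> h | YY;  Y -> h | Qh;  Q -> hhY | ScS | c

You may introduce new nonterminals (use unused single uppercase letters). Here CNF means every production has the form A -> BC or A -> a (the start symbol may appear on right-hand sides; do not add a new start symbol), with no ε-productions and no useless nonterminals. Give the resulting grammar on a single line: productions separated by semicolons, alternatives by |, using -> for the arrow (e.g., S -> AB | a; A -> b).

No ε-productions.
No unit productions to eliminate.
TERM: introduce A -> c, B -> h and substitute in every rule of length ≥2.
BIN: Q -> BBY becomes Q -> BC, C -> BY; Q -> SAS becomes Q -> SD, D -> AS.

S -> h | YY; A -> c; B -> h; C -> BY; D -> AS; Q -> c | BC | SD; Y -> h | QB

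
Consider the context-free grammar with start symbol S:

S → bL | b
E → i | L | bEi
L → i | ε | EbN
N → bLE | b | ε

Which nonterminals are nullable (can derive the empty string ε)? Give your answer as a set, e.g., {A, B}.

{E, L, N}

Directly nullable (have an ε-rule): {L, N}.
E is nullable via E -> L (every symbol on the right is already known nullable).
Not nullable: S — each has a terminal in every rule's right-hand side or depends on a non-nullable symbol.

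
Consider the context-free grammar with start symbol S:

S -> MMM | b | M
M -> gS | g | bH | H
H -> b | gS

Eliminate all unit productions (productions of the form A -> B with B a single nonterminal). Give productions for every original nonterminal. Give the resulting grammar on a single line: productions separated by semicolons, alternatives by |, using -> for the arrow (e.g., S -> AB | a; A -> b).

Unit productions: M->H, S->M.
Unit pairs (A ⇒* B via units): (M,H), (S,H), (S,M).
S: inherits non-unit rules of {H, M, S} → MMM | b | bH | g | gS.
H: inherits non-unit rules of {H} → b | gS.
M: inherits non-unit rules of {H, M} → b | bH | g | gS.

S -> b | g | bH | gS | MMM; H -> b | gS; M -> b | g | bH | gS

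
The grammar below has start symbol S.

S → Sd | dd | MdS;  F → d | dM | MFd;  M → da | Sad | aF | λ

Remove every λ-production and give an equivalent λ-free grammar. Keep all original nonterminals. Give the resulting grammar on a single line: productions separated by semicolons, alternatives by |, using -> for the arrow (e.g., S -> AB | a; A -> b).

Nullable set: {M}.
S -> MdS: M nullable, giving MdS | dS.
F -> MFd: M nullable, giving Fd | MFd.
F -> dM: M nullable, giving d | dM.
Drop M -> λ.
Unchanged (no nullable symbols): S -> Sd; S -> dd; F -> d; M -> Sad; M -> aF; M -> da.

S -> Sd | dS | dd | MdS; F -> d | Fd | dM | MFd; M -> aF | da | Sad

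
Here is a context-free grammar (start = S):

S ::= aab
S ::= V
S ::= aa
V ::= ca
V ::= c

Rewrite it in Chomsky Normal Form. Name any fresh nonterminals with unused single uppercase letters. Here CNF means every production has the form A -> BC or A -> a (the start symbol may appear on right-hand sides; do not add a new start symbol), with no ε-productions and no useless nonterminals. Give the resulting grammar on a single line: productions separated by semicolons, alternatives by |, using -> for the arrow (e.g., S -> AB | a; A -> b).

No ε-productions.
After unit-elimination: S -> c | aa | ca | aab; V -> c | ca.
TERM: introduce A -> a, B -> b, C -> c and substitute in every rule of length ≥2.
BIN: S -> AAB becomes S -> AD, D -> AB.
Drop unreachable/unproductive: V.

S -> c | AA | AD | CA; A -> a; B -> b; C -> c; D -> AB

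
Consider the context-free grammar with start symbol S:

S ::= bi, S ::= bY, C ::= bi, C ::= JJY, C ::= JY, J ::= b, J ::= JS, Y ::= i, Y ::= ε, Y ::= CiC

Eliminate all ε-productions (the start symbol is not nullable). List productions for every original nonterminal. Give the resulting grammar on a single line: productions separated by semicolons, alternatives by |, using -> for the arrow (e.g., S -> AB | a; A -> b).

S -> b | bY | bi; C -> J | JJ | JY | bi | JJY; J -> b | JS; Y -> i | CiC

Nullable set: {Y}.
S -> bY: Y nullable, giving b | bY.
C -> JJY: Y nullable, giving JJ | JJY.
C -> JY: Y nullable, giving J | JY.
Drop Y -> ε.
Unchanged (no nullable symbols): S -> bi; C -> bi; J -> JS; J -> b; Y -> CiC; Y -> i.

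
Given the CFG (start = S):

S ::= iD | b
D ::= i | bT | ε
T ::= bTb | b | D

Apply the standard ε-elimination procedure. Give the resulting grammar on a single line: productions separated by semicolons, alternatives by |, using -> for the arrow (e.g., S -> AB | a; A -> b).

Nullable set: {D, T}.
S -> iD: D nullable, giving i | iD.
Drop D -> ε.
D -> bT: T nullable, giving b | bT.
T -> D: D nullable, giving D.
T -> bTb: T nullable, giving bTb | bb.
Unchanged (no nullable symbols): S -> b; D -> i; T -> b.

S -> b | i | iD; D -> b | i | bT; T -> D | b | bb | bTb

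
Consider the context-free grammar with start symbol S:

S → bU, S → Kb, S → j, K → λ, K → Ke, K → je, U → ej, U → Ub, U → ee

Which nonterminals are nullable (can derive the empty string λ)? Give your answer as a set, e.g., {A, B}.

{K}

Directly nullable (have an ε-rule): {K}.
Not nullable: S, U — each has a terminal in every rule's right-hand side or depends on a non-nullable symbol.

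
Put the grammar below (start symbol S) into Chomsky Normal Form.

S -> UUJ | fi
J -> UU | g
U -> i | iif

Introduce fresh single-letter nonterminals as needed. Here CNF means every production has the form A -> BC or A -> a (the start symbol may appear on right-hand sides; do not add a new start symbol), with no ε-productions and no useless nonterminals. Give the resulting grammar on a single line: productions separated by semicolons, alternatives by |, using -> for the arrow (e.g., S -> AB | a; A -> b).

No ε-productions.
No unit productions to eliminate.
TERM: introduce A -> f, B -> i and substitute in every rule of length ≥2.
BIN: S -> UUJ becomes S -> UC, C -> UJ; U -> BBA becomes U -> BD, D -> BA.

S -> AB | UC; A -> f; B -> i; C -> UJ; D -> BA; J -> g | UU; U -> i | BD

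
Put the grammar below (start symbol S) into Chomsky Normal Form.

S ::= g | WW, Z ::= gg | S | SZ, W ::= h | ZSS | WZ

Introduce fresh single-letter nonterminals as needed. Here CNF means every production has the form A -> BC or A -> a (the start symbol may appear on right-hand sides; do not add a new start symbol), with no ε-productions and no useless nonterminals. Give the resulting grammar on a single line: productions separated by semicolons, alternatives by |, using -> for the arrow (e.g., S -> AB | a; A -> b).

S -> g | WW; A -> g; B -> SS; W -> h | WZ | ZB; Z -> g | AA | SZ | WW

No ε-productions.
After unit-elimination: S -> g | WW; W -> h | WZ | ZSS; Z -> g | SZ | WW | gg.
TERM: introduce A -> g and substitute in every rule of length ≥2.
BIN: W -> ZSS becomes W -> ZB, B -> SS.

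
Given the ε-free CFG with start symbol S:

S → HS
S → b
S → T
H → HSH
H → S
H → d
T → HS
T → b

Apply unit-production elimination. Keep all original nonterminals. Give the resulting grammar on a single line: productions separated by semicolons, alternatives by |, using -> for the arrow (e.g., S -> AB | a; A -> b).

Unit productions: H->S, S->T.
Unit pairs (A ⇒* B via units): (H,S), (H,T), (S,T).
S: inherits non-unit rules of {S, T} → HS | b.
H: inherits non-unit rules of {H, S, T} → HS | HSH | b | d.
T: inherits non-unit rules of {T} → HS | b.

S -> b | HS; H -> b | d | HS | HSH; T -> b | HS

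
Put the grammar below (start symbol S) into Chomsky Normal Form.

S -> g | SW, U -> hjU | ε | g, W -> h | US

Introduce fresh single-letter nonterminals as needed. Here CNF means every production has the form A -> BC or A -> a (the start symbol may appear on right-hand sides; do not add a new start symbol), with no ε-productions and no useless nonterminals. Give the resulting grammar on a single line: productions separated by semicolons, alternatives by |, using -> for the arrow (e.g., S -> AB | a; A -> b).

Nullable: {U}; after ε-elimination: S -> g | SW; U -> g | hj | hjU; W -> S | h | US.
After unit-elimination: S -> g | SW; U -> g | hj | hjU; W -> g | h | SW | US.
TERM: introduce A -> h, B -> j and substitute in every rule of length ≥2.
BIN: U -> ABU becomes U -> AC, C -> BU.

S -> g | SW; A -> h; B -> j; C -> BU; U -> g | AB | AC; W -> g | h | SW | US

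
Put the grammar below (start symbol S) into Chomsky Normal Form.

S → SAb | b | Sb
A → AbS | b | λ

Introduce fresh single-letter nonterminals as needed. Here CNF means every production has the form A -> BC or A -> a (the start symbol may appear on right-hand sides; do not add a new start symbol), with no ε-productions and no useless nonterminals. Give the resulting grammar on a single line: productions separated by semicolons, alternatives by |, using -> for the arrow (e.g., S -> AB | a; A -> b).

Nullable: {A}; after ε-elimination: S -> b | Sb | SAb; A -> b | bS | AbS.
No unit productions to eliminate.
TERM: introduce B -> b and substitute in every rule of length ≥2.
BIN: A -> ABS becomes A -> AC, C -> BS; S -> SAB becomes S -> SD, D -> AB.

S -> b | SB | SD; A -> b | AC | BS; B -> b; C -> BS; D -> AB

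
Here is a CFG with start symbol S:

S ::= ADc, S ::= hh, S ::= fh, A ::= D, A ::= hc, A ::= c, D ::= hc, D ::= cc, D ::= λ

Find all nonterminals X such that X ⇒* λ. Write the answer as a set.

{A, D}

Directly nullable (have an ε-rule): {D}.
A is nullable via A -> D (every symbol on the right is already known nullable).
Not nullable: S — each has a terminal in every rule's right-hand side or depends on a non-nullable symbol.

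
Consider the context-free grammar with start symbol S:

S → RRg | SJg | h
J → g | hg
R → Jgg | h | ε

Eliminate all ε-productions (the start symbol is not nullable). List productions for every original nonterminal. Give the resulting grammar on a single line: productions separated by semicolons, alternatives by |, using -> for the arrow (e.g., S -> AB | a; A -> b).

Nullable set: {R}.
S -> RRg: R, R nullable, giving RRg | Rg | g.
Drop R -> ε.
Unchanged (no nullable symbols): S -> SJg; S -> h; J -> g; J -> hg; R -> Jgg; R -> h.

S -> g | h | Rg | RRg | SJg; J -> g | hg; R -> h | Jgg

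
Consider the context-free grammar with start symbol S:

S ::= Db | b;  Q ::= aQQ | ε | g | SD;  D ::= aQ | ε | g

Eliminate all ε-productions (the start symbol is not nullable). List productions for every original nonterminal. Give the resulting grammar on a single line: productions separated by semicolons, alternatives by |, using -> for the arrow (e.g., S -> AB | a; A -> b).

S -> b | Db; D -> a | g | aQ; Q -> S | a | g | SD | aQ | aQQ

Nullable set: {D, Q}.
S -> Db: D nullable, giving Db | b.
Drop D -> ε.
D -> aQ: Q nullable, giving a | aQ.
Drop Q -> ε.
Q -> SD: D nullable, giving S | SD.
Q -> aQQ: Q, Q nullable, giving a | aQ | aQQ.
Unchanged (no nullable symbols): S -> b; D -> g; Q -> g.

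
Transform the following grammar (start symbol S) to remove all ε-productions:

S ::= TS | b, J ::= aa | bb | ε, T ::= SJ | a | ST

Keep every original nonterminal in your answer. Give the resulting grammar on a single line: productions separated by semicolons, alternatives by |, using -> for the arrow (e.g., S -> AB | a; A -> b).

Nullable set: {J}.
Drop J -> ε.
T -> SJ: J nullable, giving S | SJ.
Unchanged (no nullable symbols): S -> TS; S -> b; J -> aa; J -> bb; T -> ST; T -> a.

S -> b | TS; J -> aa | bb; T -> S | a | SJ | ST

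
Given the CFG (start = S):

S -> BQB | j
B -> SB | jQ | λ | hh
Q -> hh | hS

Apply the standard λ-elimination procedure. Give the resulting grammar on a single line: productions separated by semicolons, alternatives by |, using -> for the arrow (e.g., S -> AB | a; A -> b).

Nullable set: {B}.
S -> BQB: B, B nullable, giving BQ | BQB | Q | QB.
Drop B -> λ.
B -> SB: B nullable, giving S | SB.
Unchanged (no nullable symbols): S -> j; B -> hh; B -> jQ; Q -> hS; Q -> hh.

S -> Q | j | BQ | QB | BQB; B -> S | SB | hh | jQ; Q -> hS | hh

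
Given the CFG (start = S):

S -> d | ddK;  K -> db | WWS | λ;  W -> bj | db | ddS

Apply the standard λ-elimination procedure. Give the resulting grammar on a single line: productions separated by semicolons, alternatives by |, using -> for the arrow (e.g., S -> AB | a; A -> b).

Nullable set: {K}.
S -> ddK: K nullable, giving dd | ddK.
Drop K -> λ.
Unchanged (no nullable symbols): S -> d; K -> WWS; K -> db; W -> bj; W -> db; W -> ddS.

S -> d | dd | ddK; K -> db | WWS; W -> bj | db | ddS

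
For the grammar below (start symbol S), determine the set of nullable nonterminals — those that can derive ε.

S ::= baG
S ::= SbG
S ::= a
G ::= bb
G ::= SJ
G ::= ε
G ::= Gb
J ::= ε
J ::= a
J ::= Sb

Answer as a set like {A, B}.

{G, J}

Directly nullable (have an ε-rule): {G, J}.
Not nullable: S — each has a terminal in every rule's right-hand side or depends on a non-nullable symbol.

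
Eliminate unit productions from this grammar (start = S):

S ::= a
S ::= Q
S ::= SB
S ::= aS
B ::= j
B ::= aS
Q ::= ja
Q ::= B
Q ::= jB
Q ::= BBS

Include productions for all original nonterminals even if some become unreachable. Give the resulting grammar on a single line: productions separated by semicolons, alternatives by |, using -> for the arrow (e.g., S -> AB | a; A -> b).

S -> a | j | SB | aS | jB | ja | BBS; B -> j | aS; Q -> j | aS | jB | ja | BBS

Unit productions: Q->B, S->Q.
Unit pairs (A ⇒* B via units): (Q,B), (S,B), (S,Q).
S: inherits non-unit rules of {B, Q, S} → BBS | SB | a | aS | j | jB | ja.
B: inherits non-unit rules of {B} → aS | j.
Q: inherits non-unit rules of {B, Q} → BBS | aS | j | jB | ja.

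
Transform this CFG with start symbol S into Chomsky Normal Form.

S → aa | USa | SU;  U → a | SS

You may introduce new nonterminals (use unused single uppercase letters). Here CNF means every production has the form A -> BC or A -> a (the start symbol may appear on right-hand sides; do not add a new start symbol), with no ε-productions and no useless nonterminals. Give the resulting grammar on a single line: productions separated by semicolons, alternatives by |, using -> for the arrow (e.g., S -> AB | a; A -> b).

No ε-productions.
No unit productions to eliminate.
TERM: introduce A -> a and substitute in every rule of length ≥2.
BIN: S -> USA becomes S -> UB, B -> SA.

S -> AA | SU | UB; A -> a; B -> SA; U -> a | SS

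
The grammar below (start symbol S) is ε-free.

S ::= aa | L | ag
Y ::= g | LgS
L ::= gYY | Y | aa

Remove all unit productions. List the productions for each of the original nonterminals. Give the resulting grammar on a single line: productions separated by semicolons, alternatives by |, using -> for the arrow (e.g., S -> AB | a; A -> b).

S -> g | aa | ag | LgS | gYY; L -> g | aa | LgS | gYY; Y -> g | LgS

Unit productions: L->Y, S->L.
Unit pairs (A ⇒* B via units): (L,Y), (S,L), (S,Y).
S: inherits non-unit rules of {L, S, Y} → LgS | aa | ag | g | gYY.
L: inherits non-unit rules of {L, Y} → LgS | aa | g | gYY.
Y: inherits non-unit rules of {Y} → LgS | g.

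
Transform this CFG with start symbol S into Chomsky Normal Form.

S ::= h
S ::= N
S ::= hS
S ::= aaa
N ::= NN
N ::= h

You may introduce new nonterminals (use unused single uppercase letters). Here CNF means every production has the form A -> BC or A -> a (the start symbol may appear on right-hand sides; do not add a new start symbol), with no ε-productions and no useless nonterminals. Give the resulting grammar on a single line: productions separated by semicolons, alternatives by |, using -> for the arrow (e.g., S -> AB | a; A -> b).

No ε-productions.
After unit-elimination: S -> h | NN | hS | aaa; N -> h | NN.
TERM: introduce A -> a, B -> h and substitute in every rule of length ≥2.
BIN: S -> AAA becomes S -> AC, C -> AA.

S -> h | AC | BS | NN; A -> a; B -> h; C -> AA; N -> h | NN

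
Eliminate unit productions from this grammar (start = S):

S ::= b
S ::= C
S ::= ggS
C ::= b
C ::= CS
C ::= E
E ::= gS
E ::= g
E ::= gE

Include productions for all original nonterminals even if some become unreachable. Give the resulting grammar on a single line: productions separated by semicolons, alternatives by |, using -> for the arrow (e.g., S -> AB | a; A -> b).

S -> b | g | CS | gE | gS | ggS; C -> b | g | CS | gE | gS; E -> g | gE | gS

Unit productions: C->E, S->C.
Unit pairs (A ⇒* B via units): (C,E), (S,C), (S,E).
S: inherits non-unit rules of {C, E, S} → CS | b | g | gE | gS | ggS.
C: inherits non-unit rules of {C, E} → CS | b | g | gE | gS.
E: inherits non-unit rules of {E} → g | gE | gS.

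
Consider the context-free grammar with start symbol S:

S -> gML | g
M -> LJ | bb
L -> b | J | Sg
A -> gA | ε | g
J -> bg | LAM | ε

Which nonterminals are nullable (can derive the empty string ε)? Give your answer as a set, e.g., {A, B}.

Directly nullable (have an ε-rule): {A, J}.
L is nullable via L -> J (every symbol on the right is already known nullable).
M is nullable via M -> LJ (every symbol on the right is already known nullable).
Not nullable: S — each has a terminal in every rule's right-hand side or depends on a non-nullable symbol.

{A, J, L, M}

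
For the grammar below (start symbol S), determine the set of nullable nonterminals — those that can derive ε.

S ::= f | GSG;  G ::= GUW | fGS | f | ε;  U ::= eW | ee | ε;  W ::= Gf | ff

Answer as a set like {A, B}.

{G, U}

Directly nullable (have an ε-rule): {G, U}.
Not nullable: S, W — each has a terminal in every rule's right-hand side or depends on a non-nullable symbol.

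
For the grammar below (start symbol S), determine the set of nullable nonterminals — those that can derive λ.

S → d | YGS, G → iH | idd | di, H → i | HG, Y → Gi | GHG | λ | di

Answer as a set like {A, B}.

Directly nullable (have an ε-rule): {Y}.
Not nullable: G, H, S — each has a terminal in every rule's right-hand side or depends on a non-nullable symbol.

{Y}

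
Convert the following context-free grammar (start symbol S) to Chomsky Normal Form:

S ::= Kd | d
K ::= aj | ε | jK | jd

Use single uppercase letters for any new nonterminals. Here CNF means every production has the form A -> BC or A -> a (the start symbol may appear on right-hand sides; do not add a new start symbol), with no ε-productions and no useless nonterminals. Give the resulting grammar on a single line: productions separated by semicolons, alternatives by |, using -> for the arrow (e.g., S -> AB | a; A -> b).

Nullable: {K}; after ε-elimination: S -> d | Kd; K -> j | aj | jK | jd.
No unit productions to eliminate.
TERM: introduce A -> a, C -> d, B -> j and substitute in every rule of length ≥2.

S -> d | KC; A -> a; B -> j; C -> d; K -> j | AB | BC | BK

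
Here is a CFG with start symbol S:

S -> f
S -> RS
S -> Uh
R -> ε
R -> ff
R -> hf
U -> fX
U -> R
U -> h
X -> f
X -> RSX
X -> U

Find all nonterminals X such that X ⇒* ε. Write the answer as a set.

{R, U, X}

Directly nullable (have an ε-rule): {R}.
U is nullable via U -> R (every symbol on the right is already known nullable).
X is nullable via X -> U (every symbol on the right is already known nullable).
Not nullable: S — each has a terminal in every rule's right-hand side or depends on a non-nullable symbol.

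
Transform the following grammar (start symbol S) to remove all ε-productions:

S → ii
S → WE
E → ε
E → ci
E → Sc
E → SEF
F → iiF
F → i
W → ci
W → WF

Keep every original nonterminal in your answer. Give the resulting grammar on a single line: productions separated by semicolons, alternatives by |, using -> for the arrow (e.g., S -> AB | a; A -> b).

S -> W | WE | ii; E -> SF | Sc | ci | SEF; F -> i | iiF; W -> WF | ci

Nullable set: {E}.
S -> WE: E nullable, giving W | WE.
Drop E -> ε.
E -> SEF: E nullable, giving SEF | SF.
Unchanged (no nullable symbols): S -> ii; E -> Sc; E -> ci; F -> i; F -> iiF; W -> WF; W -> ci.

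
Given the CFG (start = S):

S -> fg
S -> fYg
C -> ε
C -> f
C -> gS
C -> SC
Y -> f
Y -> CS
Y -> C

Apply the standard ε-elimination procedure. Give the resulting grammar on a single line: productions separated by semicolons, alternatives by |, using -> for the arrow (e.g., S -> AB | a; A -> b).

Nullable set: {C, Y}.
S -> fYg: Y nullable, giving fYg | fg.
Drop C -> ε.
C -> SC: C nullable, giving S | SC.
Y -> C: C nullable, giving C.
Y -> CS: C nullable, giving CS | S.
Unchanged (no nullable symbols): S -> fg; C -> f; C -> gS; Y -> f.

S -> fg | fYg; C -> S | f | SC | gS; Y -> C | S | f | CS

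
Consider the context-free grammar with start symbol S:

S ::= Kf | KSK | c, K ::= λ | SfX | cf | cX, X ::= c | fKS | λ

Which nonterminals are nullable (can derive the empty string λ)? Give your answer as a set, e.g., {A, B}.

Directly nullable (have an ε-rule): {K, X}.
Not nullable: S — each has a terminal in every rule's right-hand side or depends on a non-nullable symbol.

{K, X}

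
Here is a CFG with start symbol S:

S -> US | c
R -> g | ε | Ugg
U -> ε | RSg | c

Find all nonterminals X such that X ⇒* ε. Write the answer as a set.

{R, U}

Directly nullable (have an ε-rule): {R, U}.
Not nullable: S — each has a terminal in every rule's right-hand side or depends on a non-nullable symbol.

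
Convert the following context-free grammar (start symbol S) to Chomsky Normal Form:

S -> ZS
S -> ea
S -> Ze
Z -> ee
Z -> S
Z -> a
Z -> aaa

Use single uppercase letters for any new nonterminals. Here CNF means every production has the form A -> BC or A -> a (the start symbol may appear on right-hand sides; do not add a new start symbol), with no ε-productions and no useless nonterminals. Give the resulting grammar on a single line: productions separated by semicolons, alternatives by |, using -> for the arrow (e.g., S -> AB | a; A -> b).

S -> AB | ZA | ZS; A -> e; B -> a; C -> BB; Z -> a | AA | AB | BC | ZA | ZS

No ε-productions.
After unit-elimination: S -> ZS | Ze | ea; Z -> a | ZS | Ze | ea | ee | aaa.
TERM: introduce B -> a, A -> e and substitute in every rule of length ≥2.
BIN: Z -> BBB becomes Z -> BC, C -> BB.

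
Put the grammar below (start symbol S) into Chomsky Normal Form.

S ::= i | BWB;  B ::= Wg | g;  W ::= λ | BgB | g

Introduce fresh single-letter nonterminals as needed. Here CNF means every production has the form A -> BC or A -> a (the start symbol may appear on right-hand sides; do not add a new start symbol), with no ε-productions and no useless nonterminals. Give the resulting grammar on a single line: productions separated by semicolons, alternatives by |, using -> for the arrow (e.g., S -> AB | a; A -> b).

S -> i | BB | BC; A -> g; B -> g | WA; C -> WB; D -> AB; W -> g | BD

Nullable: {W}; after ε-elimination: S -> i | BB | BWB; B -> g | Wg; W -> g | BgB.
No unit productions to eliminate.
TERM: introduce A -> g and substitute in every rule of length ≥2.
BIN: S -> BWB becomes S -> BC, C -> WB; W -> BAB becomes W -> BD, D -> AB.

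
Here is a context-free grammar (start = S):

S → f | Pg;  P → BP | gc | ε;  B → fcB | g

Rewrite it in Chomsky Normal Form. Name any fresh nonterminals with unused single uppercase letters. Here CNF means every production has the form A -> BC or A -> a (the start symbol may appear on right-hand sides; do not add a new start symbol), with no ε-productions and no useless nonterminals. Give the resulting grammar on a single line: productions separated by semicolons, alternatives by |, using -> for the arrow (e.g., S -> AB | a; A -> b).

S -> f | g | PD; A -> f; B -> g | AE; C -> c; D -> g; E -> CB; F -> CB; P -> g | AF | BP | DC

Nullable: {P}; after ε-elimination: S -> f | g | Pg; B -> g | fcB; P -> B | BP | gc.
After unit-elimination: S -> f | g | Pg; B -> g | fcB; P -> g | BP | gc | fcB.
TERM: introduce C -> c, A -> f, D -> g and substitute in every rule of length ≥2.
BIN: B -> ACB becomes B -> AE, E -> CB; P -> ACB becomes P -> AF, F -> CB.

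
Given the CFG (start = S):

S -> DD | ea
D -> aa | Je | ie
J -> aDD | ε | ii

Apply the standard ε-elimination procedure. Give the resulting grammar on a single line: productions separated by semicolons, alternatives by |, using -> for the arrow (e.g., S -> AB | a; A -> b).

S -> DD | ea; D -> e | Je | aa | ie; J -> ii | aDD

Nullable set: {J}.
D -> Je: J nullable, giving Je | e.
Drop J -> ε.
Unchanged (no nullable symbols): S -> DD; S -> ea; D -> aa; D -> ie; J -> aDD; J -> ii.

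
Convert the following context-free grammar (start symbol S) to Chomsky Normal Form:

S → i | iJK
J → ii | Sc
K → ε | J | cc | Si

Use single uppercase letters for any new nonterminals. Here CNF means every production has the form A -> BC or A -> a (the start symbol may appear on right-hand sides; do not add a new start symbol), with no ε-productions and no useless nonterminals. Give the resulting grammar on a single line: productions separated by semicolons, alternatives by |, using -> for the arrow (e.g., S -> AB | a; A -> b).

S -> i | BC | BJ; A -> c; B -> i; C -> JK; J -> BB | SA; K -> AA | BB | SA | SB

Nullable: {K}; after ε-elimination: S -> i | iJ | iJK; J -> Sc | ii; K -> J | Si | cc.
After unit-elimination: S -> i | iJ | iJK; J -> Sc | ii; K -> Sc | Si | cc | ii.
TERM: introduce A -> c, B -> i and substitute in every rule of length ≥2.
BIN: S -> BJK becomes S -> BC, C -> JK.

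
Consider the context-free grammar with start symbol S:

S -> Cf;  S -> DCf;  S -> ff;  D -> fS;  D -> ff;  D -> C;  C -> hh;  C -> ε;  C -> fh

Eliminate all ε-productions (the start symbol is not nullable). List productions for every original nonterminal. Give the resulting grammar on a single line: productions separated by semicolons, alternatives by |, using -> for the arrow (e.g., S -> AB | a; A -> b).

S -> f | Cf | Df | ff | DCf; C -> fh | hh; D -> C | fS | ff

Nullable set: {C, D}.
S -> Cf: C nullable, giving Cf | f.
S -> DCf: D, C nullable, giving Cf | DCf | Df | f.
Drop C -> ε.
D -> C: C nullable, giving C.
Unchanged (no nullable symbols): S -> ff; C -> fh; C -> hh; D -> fS; D -> ff.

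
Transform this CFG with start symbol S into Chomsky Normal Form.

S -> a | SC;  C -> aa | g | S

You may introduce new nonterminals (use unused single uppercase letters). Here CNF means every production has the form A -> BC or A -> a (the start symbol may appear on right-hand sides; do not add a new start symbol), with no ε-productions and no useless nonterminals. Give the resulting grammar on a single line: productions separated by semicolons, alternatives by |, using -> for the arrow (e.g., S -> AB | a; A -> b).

No ε-productions.
After unit-elimination: S -> a | SC; C -> a | g | SC | aa.
TERM: introduce A -> a and substitute in every rule of length ≥2.

S -> a | SC; A -> a; C -> a | g | AA | SC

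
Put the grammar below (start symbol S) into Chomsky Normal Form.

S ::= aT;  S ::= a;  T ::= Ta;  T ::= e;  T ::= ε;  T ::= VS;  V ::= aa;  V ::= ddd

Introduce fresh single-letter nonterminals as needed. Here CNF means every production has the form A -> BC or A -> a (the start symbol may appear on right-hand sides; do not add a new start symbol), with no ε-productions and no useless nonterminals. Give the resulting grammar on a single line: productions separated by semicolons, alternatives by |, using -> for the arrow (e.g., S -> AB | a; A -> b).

S -> a | AT; A -> a; B -> d; C -> BB; T -> a | e | TA | VS; V -> AA | BC

Nullable: {T}; after ε-elimination: S -> a | aT; T -> a | e | Ta | VS; V -> aa | ddd.
No unit productions to eliminate.
TERM: introduce A -> a, B -> d and substitute in every rule of length ≥2.
BIN: V -> BBB becomes V -> BC, C -> BB.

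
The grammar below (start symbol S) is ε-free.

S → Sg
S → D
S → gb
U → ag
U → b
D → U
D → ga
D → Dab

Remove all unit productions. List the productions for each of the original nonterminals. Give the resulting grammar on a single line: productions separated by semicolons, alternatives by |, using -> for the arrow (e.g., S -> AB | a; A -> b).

Unit productions: D->U, S->D.
Unit pairs (A ⇒* B via units): (D,U), (S,D), (S,U).
S: inherits non-unit rules of {D, S, U} → Dab | Sg | ag | b | ga | gb.
D: inherits non-unit rules of {D, U} → Dab | ag | b | ga.
U: inherits non-unit rules of {U} → ag | b.

S -> b | Sg | ag | ga | gb | Dab; D -> b | ag | ga | Dab; U -> b | ag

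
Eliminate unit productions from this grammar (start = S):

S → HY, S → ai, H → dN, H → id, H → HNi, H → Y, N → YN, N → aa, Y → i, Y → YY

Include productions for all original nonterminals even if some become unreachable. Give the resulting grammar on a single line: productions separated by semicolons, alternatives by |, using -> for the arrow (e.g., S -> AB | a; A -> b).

Unit productions: H->Y.
Unit pairs (A ⇒* B via units): (H,Y).
S: inherits non-unit rules of {S} → HY | ai.
H: inherits non-unit rules of {H, Y} → HNi | YY | dN | i | id.
N: inherits non-unit rules of {N} → YN | aa.
Y: inherits non-unit rules of {Y} → YY | i.

S -> HY | ai; H -> i | YY | dN | id | HNi; N -> YN | aa; Y -> i | YY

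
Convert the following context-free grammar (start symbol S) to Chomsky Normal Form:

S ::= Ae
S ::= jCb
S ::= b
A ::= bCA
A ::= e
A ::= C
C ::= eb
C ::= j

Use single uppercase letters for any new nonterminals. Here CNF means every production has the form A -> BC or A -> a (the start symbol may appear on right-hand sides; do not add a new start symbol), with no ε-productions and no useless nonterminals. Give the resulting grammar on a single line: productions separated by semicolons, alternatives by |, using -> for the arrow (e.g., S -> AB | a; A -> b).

No ε-productions.
After unit-elimination: S -> b | Ae | jCb; A -> e | j | eb | bCA; C -> j | eb.
TERM: introduce B -> b, D -> e, E -> j and substitute in every rule of length ≥2.
BIN: A -> BCA becomes A -> BF, F -> CA; S -> ECB becomes S -> EG, G -> CB.

S -> b | AD | EG; A -> e | j | BF | DB; B -> b; C -> j | DB; D -> e; E -> j; F -> CA; G -> CB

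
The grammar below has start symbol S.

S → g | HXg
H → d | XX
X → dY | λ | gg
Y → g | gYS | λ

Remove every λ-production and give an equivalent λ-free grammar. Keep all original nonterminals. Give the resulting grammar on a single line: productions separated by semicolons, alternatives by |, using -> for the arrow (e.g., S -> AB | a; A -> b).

Nullable set: {H, X, Y}.
S -> HXg: H, X nullable, giving HXg | Hg | Xg | g.
H -> XX: X, X nullable, giving X | XX.
Drop X -> λ.
X -> dY: Y nullable, giving d | dY.
Drop Y -> λ.
Y -> gYS: Y nullable, giving gS | gYS.
Unchanged (no nullable symbols): S -> g; H -> d; X -> gg; Y -> g.

S -> g | Hg | Xg | HXg; H -> X | d | XX; X -> d | dY | gg; Y -> g | gS | gYS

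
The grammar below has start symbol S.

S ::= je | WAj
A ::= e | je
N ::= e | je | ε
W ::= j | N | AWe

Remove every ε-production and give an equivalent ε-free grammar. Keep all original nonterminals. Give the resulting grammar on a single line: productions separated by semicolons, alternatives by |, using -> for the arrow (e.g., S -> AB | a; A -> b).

Nullable set: {N, W}.
S -> WAj: W nullable, giving Aj | WAj.
Drop N -> ε.
W -> AWe: W nullable, giving AWe | Ae.
W -> N: N nullable, giving N.
Unchanged (no nullable symbols): S -> je; A -> e; A -> je; N -> e; N -> je; W -> j.

S -> Aj | je | WAj; A -> e | je; N -> e | je; W -> N | j | Ae | AWe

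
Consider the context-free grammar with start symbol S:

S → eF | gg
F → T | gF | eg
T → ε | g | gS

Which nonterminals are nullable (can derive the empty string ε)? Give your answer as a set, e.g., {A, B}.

Directly nullable (have an ε-rule): {T}.
F is nullable via F -> T (every symbol on the right is already known nullable).
Not nullable: S — each has a terminal in every rule's right-hand side or depends on a non-nullable symbol.

{F, T}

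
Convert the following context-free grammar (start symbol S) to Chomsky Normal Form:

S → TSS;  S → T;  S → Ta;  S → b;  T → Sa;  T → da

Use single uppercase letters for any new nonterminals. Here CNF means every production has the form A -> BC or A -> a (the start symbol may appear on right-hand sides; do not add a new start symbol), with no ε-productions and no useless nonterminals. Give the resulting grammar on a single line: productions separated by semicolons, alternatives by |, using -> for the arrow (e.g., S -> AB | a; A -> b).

S -> b | BA | SA | TA | TC; A -> a; B -> d; C -> SS; T -> BA | SA

No ε-productions.
After unit-elimination: S -> b | Sa | Ta | da | TSS; T -> Sa | da.
TERM: introduce A -> a, B -> d and substitute in every rule of length ≥2.
BIN: S -> TSS becomes S -> TC, C -> SS.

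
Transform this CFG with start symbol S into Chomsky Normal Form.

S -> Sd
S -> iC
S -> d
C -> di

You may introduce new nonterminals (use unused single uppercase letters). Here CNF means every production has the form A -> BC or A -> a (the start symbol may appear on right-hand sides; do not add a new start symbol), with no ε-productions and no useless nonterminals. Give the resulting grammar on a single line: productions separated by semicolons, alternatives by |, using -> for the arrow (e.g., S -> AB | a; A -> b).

S -> d | BC | SA; A -> d; B -> i; C -> AB

No ε-productions.
No unit productions to eliminate.
TERM: introduce A -> d, B -> i and substitute in every rule of length ≥2.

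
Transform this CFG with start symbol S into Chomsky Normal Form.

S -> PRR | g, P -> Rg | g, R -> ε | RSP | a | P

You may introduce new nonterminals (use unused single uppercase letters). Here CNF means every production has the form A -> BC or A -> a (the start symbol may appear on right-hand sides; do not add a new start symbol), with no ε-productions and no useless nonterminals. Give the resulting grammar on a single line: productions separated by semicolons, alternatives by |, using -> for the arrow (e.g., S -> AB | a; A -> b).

Nullable: {R}; after ε-elimination: S -> P | g | PR | PRR; P -> g | Rg; R -> P | a | SP | RSP.
After unit-elimination: S -> g | PR | Rg | PRR; P -> g | Rg; R -> a | g | Rg | SP | RSP.
TERM: introduce A -> g and substitute in every rule of length ≥2.
BIN: R -> RSP becomes R -> RB, B -> SP; S -> PRR becomes S -> PC, C -> RR.

S -> g | PC | PR | RA; A -> g; B -> SP; C -> RR; P -> g | RA; R -> a | g | RA | RB | SP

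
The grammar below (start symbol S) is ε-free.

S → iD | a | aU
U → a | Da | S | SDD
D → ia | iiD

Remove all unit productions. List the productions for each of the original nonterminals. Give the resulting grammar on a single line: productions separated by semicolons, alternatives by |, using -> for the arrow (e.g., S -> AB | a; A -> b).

S -> a | aU | iD; D -> ia | iiD; U -> a | Da | aU | iD | SDD

Unit productions: U->S.
Unit pairs (A ⇒* B via units): (U,S).
S: inherits non-unit rules of {S} → a | aU | iD.
D: inherits non-unit rules of {D} → ia | iiD.
U: inherits non-unit rules of {S, U} → Da | SDD | a | aU | iD.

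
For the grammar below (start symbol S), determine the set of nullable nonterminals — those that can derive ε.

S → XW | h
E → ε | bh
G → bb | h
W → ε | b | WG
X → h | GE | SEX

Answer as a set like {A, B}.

Directly nullable (have an ε-rule): {E, W}.
Not nullable: G, S, X — each has a terminal in every rule's right-hand side or depends on a non-nullable symbol.

{E, W}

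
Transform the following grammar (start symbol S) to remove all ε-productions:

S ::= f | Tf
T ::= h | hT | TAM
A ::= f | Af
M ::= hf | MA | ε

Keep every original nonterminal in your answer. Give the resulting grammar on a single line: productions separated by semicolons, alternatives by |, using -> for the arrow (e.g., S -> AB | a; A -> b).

Nullable set: {M}.
Drop M -> ε.
M -> MA: M nullable, giving A | MA.
T -> TAM: M nullable, giving TA | TAM.
Unchanged (no nullable symbols): S -> Tf; S -> f; A -> Af; A -> f; M -> hf; T -> h; T -> hT.

S -> f | Tf; A -> f | Af; M -> A | MA | hf; T -> h | TA | hT | TAM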